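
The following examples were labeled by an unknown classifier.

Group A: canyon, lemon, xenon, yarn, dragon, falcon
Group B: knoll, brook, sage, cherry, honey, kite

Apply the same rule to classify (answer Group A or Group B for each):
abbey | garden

Rule: ends with 'n'. This holds for each 'Group A' example and fails for each 'Group B' one.

Group B, Group A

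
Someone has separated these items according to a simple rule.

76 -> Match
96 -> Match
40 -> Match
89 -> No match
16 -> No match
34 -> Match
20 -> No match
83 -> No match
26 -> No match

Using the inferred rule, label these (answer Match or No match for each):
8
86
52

No match, Match, Match

All 'Match' examples share one property — even AND at least 34 — and every 'No match' example lacks it.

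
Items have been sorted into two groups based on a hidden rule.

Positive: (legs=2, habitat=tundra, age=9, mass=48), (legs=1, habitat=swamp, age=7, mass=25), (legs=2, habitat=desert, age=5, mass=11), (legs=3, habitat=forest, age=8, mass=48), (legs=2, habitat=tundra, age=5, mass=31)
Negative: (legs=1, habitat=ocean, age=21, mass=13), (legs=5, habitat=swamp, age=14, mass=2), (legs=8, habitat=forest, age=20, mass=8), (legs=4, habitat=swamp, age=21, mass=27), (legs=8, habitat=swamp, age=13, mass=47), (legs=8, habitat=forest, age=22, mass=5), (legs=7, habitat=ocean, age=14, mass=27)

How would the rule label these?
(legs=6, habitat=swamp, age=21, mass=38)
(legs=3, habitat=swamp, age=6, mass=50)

Negative, Positive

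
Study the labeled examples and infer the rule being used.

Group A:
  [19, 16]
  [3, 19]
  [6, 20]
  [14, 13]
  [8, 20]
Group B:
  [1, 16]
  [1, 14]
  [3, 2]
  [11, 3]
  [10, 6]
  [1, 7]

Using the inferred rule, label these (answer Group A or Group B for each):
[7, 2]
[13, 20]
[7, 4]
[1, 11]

The common property of the 'Group A' items is: sum ≥ 22. No 'Group B' item has it.
[7, 2]: 7+2 = 9, fails this test → Group B.
[13, 20]: 13+20 = 33, matches → Group A.
[7, 4]: 7+4 = 11, fails this test → Group B.
[1, 11]: 1+11 = 12, fails this test → Group B.

Group B, Group A, Group B, Group B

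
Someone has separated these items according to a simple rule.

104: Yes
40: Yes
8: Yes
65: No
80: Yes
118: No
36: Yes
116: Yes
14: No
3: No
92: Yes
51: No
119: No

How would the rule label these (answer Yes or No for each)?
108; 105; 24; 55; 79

'Yes' ⟺ multiple of 4.
108 — 108 = 4·27, hence Yes. 105 — 105 = 4·26 + 1, hence No. 24 — 24 = 4·6, hence Yes. 55 — 55 = 4·13 + 3, hence No. 79 — 79 = 4·19 + 3, hence No.

Yes, No, Yes, No, No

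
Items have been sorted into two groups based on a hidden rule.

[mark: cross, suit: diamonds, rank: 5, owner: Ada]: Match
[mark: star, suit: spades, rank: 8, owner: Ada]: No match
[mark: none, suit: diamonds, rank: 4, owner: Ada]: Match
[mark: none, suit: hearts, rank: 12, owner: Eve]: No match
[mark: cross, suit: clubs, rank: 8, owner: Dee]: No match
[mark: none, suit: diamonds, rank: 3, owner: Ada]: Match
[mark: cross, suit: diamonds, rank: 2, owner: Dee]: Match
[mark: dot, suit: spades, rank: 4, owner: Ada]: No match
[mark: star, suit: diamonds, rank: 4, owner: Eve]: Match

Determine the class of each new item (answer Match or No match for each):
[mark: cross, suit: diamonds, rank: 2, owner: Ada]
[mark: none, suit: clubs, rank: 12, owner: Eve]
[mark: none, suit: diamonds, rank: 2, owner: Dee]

Match, No match, Match

Every 'Match' example satisfies: suit is diamonds. None of the 'No match' examples do.
[mark: cross, suit: diamonds, rank: 2, owner: Ada] — suit is diamonds, hence Match.
[mark: none, suit: clubs, rank: 12, owner: Eve] — suit is clubs, hence No match.
[mark: none, suit: diamonds, rank: 2, owner: Dee] — suit is diamonds, hence Match.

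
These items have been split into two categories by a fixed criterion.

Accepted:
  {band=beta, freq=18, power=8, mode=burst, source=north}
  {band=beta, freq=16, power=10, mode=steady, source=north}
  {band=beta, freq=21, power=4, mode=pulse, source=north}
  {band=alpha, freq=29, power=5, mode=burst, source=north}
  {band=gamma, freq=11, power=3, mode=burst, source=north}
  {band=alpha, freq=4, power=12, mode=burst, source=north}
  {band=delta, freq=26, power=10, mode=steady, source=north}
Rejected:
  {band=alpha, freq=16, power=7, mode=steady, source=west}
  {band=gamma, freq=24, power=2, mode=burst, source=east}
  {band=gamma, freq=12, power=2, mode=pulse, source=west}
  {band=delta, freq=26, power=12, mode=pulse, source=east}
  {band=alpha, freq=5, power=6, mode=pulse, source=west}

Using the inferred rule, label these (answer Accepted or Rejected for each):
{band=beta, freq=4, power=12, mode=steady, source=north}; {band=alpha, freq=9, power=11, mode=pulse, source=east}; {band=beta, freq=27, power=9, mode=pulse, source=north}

Accepted, Rejected, Accepted

One predicate separates the groups cleanly: source is north.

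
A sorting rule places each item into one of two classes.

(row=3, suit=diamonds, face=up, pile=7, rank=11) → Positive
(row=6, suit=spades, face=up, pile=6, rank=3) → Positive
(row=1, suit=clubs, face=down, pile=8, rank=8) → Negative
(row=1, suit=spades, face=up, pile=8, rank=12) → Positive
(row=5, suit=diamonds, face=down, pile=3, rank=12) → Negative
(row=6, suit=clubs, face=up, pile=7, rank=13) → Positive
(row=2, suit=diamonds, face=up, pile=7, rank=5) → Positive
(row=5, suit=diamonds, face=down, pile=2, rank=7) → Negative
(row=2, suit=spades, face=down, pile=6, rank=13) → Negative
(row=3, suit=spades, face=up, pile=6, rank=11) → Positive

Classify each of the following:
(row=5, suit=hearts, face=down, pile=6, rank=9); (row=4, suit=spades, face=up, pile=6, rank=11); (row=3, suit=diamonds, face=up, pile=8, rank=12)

Negative, Positive, Positive

Comparing the two groups points to one rule — face is up.
(row=5, suit=hearts, face=down, pile=6, rank=9) → face is down → Negative. (row=4, suit=spades, face=up, pile=6, rank=11) → face is up → Positive. (row=3, suit=diamonds, face=up, pile=8, rank=12) → face is up → Positive.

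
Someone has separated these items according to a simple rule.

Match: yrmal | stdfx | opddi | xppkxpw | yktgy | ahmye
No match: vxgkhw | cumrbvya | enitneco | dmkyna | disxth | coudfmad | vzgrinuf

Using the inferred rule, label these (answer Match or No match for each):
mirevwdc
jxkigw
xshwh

No match, No match, Match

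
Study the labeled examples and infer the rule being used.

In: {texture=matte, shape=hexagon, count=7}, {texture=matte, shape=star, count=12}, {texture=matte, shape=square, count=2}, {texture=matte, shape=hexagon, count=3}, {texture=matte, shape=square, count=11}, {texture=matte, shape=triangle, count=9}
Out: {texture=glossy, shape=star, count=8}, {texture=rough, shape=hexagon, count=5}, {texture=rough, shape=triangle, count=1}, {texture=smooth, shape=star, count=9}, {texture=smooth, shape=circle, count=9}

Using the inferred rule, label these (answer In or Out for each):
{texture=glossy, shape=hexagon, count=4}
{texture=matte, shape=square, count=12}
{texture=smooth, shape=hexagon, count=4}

Out, In, Out

One predicate separates the groups cleanly: texture is matte.
{texture=glossy, shape=hexagon, count=4} — texture is glossy, hence Out.
{texture=matte, shape=square, count=12} — texture is matte, hence In.
{texture=smooth, shape=hexagon, count=4} — texture is smooth, hence Out.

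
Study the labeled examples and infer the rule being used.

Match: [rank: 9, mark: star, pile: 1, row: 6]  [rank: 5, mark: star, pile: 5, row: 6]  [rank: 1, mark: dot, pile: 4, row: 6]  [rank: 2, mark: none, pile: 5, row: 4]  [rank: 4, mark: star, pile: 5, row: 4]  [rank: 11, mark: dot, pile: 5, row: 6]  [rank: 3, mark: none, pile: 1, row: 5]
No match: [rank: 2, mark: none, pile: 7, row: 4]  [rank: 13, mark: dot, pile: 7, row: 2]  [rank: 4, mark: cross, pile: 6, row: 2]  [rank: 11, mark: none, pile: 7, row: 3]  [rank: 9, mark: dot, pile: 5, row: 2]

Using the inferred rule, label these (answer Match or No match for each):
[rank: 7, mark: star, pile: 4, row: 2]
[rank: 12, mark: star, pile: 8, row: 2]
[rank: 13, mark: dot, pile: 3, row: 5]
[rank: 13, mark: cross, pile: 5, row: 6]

The distinguishing property — row ≥ 3 AND pile ≤ 5 — holds for all the 'Match' cases and none of the 'No match' cases.
[rank: 7, mark: star, pile: 4, row: 2] — row = 2, pile = 4, hence No match.
[rank: 12, mark: star, pile: 8, row: 2] — row = 2, pile = 8, hence No match.
[rank: 13, mark: dot, pile: 3, row: 5] — row = 5, pile = 3, hence Match.
[rank: 13, mark: cross, pile: 5, row: 6] — row = 6, pile = 5, hence Match.

No match, No match, Match, Match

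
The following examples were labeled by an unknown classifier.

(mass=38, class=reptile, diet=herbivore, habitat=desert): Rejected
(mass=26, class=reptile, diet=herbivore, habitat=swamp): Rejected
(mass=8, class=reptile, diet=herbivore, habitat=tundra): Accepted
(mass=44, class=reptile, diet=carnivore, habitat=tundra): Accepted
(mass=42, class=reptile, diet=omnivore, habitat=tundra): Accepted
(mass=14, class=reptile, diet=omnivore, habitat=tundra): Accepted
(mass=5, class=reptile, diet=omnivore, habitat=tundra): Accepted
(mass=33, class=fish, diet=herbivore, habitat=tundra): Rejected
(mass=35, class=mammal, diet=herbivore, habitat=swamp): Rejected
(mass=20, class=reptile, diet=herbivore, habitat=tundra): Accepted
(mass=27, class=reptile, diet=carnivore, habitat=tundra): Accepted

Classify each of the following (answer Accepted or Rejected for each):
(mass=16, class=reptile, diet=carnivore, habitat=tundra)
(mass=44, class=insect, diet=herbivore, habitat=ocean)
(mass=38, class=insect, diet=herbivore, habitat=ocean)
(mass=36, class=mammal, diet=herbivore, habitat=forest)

Accepted, Rejected, Rejected, Rejected

Rule: habitat is tundra AND class is reptile. This holds for each 'Accepted' example and fails for each 'Rejected' one.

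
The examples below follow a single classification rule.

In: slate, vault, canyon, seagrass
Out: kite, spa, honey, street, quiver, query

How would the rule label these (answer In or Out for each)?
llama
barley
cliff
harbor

In, In, Out, In

A rule that fits every label: length ≥ 4 AND contains 'a' — true of each 'In' example, false of each 'Out' one.
In: llama, since length 5, has 'a'. In: barley, since length 6, has 'a'. Out: cliff, since length 5, no 'a'. In: harbor, since length 6, has 'a'.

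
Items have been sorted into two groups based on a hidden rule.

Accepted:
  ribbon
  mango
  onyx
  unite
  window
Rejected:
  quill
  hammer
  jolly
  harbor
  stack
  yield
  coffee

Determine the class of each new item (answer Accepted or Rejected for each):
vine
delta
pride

Rule: contains 'n'. This holds for each 'Accepted' example and fails for each 'Rejected' one.
vine — has 'n', hence Accepted. delta — no 'n', hence Rejected. pride — no 'n', hence Rejected.

Accepted, Rejected, Rejected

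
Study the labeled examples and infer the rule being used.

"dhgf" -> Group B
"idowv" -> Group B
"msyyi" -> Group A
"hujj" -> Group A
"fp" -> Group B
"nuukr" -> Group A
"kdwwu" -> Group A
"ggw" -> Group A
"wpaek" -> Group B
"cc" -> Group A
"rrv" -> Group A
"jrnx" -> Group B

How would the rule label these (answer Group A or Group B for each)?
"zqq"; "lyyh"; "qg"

Group A, Group A, Group B

Every 'Group A' example satisfies: has a double letter. None of the 'Group B' examples do.
"zqq" — 'qq' doubled, hence Group A.
"lyyh" — 'yy' doubled, hence Group A.
"qg" — no doubled letter, hence Group B.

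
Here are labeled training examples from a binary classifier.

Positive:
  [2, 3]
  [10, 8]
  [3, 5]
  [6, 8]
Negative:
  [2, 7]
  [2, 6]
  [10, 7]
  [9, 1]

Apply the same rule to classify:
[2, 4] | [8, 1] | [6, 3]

Positive, Negative, Negative

One predicate separates the groups cleanly: |first − second| ≤ 2.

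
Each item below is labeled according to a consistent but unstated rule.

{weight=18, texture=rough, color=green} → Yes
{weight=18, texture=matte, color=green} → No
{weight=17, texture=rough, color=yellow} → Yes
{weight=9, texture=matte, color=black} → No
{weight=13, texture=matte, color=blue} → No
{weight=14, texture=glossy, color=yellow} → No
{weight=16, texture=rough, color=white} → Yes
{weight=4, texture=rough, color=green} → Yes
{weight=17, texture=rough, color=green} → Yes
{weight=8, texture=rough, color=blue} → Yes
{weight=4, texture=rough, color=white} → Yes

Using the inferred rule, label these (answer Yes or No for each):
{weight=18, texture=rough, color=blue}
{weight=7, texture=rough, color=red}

A rule that fits every label: texture is rough — true of each 'Yes' example, false of each 'No' one.
Yes: {weight=18, texture=rough, color=blue}, since texture is rough. Yes: {weight=7, texture=rough, color=red}, since texture is rough.

Yes, Yes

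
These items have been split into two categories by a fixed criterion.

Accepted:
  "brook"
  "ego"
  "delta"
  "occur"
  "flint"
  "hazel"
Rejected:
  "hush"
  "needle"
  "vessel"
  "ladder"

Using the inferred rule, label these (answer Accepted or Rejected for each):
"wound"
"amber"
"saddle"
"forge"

Accepted, Accepted, Rejected, Accepted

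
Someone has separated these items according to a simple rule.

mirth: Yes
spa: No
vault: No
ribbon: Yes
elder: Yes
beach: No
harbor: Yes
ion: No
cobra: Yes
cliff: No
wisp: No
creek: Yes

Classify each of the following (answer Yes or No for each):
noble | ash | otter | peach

The pattern is that an item is 'Yes' exactly when: contains 'r'.
noble: no 'r' — fails this test, so No.
ash: no 'r' — fails this test, so No.
otter: has 'r' — matches, so Yes.
peach: no 'r' — fails this test, so No.

No, No, Yes, No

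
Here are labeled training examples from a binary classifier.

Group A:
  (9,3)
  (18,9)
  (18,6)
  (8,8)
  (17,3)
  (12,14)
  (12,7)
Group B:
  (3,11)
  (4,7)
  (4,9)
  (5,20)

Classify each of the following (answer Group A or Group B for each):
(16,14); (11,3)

Group A, Group A

The pattern is that an item is 'Group A' exactly when: first ≥ 6.
(16,14): first 16, passes → Group A. (11,3): first 11, passes → Group A.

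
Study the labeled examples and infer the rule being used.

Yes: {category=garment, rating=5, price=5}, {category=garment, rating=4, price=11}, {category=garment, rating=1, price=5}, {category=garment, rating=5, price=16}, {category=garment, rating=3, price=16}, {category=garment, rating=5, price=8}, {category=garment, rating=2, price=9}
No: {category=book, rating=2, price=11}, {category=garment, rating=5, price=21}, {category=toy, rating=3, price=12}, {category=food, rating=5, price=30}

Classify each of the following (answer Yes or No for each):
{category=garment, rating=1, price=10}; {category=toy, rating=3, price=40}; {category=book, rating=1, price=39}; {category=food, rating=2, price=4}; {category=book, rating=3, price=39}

Every 'Yes' example satisfies: category is garment AND price ≤ 16. None of the 'No' examples do.
{category=garment, rating=1, price=10}: category is garment, price = 10, satisfies this → Yes.
{category=toy, rating=3, price=40}: category is toy, price = 40, lacks this property → No.
{category=book, rating=1, price=39}: category is book, price = 39, lacks this property → No.
{category=food, rating=2, price=4}: category is food, price = 4, lacks this property → No.
{category=book, rating=3, price=39}: category is book, price = 39, lacks this property → No.

Yes, No, No, No, No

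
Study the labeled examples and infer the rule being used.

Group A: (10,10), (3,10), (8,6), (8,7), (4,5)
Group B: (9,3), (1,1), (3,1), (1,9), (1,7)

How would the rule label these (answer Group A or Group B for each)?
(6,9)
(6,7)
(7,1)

Group A, Group A, Group B

A rule that fits every label: product is even — true of each 'Group A' example, false of each 'Group B' one.
(6,9): 6·9 = 54 — passes, so Group A. (6,7): 6·7 = 42 — passes, so Group A. (7,1): 7·1 = 7 — lacks this property, so Group B.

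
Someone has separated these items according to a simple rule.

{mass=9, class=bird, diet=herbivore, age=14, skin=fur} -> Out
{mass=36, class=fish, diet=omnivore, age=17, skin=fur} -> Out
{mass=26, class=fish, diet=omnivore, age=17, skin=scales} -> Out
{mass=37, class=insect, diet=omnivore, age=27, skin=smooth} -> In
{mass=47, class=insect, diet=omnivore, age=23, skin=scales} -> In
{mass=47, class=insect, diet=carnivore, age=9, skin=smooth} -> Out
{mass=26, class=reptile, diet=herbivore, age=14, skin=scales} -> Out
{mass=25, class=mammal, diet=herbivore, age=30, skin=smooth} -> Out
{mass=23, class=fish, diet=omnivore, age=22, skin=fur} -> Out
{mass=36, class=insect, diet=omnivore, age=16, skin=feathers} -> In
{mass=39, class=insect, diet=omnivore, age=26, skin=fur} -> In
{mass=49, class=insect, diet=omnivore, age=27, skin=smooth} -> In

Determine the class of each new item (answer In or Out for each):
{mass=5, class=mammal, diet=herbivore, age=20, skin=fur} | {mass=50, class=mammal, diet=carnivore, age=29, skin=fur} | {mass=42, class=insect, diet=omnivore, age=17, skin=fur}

A rule that fits every label: diet is omnivore AND class is insect — true of each 'In' example, false of each 'Out' one.
{mass=5, class=mammal, diet=herbivore, age=20, skin=fur}: Out (diet is herbivore, class is mammal).
{mass=50, class=mammal, diet=carnivore, age=29, skin=fur}: Out (diet is carnivore, class is mammal).
{mass=42, class=insect, diet=omnivore, age=17, skin=fur}: In (diet is omnivore, class is insect).

Out, Out, In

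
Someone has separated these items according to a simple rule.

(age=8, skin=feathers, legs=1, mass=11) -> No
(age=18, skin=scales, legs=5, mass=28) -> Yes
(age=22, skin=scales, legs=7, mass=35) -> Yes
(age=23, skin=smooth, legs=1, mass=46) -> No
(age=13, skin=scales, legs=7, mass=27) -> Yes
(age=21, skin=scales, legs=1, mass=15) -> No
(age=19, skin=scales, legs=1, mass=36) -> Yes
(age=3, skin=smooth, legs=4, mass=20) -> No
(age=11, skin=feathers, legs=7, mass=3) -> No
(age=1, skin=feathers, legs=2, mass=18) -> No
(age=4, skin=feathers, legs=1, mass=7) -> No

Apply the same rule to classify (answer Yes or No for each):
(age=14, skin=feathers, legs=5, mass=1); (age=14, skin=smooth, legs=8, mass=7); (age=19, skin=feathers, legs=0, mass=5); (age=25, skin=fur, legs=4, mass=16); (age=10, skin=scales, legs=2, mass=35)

No, No, No, No, Yes

The common property of the 'Yes' items is: skin is scales AND mass ≥ 18. No 'No' item has it.
(age=14, skin=feathers, legs=5, mass=1): skin is feathers, mass = 1 — doesn't match, so No.
(age=14, skin=smooth, legs=8, mass=7): skin is smooth, mass = 7 — doesn't match, so No.
(age=19, skin=feathers, legs=0, mass=5): skin is feathers, mass = 5 — doesn't match, so No.
(age=25, skin=fur, legs=4, mass=16): skin is fur, mass = 16 — doesn't match, so No.
(age=10, skin=scales, legs=2, mass=35): skin is scales, mass = 35 — meets the rule, so Yes.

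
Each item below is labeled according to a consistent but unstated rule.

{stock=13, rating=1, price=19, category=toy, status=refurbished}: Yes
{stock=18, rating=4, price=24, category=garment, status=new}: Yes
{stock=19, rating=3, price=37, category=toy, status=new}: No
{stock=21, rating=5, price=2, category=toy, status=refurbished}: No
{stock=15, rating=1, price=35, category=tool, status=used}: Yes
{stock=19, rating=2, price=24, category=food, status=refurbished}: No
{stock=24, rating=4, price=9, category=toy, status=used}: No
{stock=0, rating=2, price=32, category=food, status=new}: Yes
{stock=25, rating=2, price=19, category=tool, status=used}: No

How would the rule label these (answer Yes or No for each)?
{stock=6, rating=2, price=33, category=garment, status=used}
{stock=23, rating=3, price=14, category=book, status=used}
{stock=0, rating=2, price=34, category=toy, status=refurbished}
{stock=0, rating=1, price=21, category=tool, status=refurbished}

The rule appears to be: stock ≤ 18.
{stock=6, rating=2, price=33, category=garment, status=used} → stock = 6 → Yes. {stock=23, rating=3, price=14, category=book, status=used} → stock = 23 → No. {stock=0, rating=2, price=34, category=toy, status=refurbished} → stock = 0 → Yes. {stock=0, rating=1, price=21, category=tool, status=refurbished} → stock = 0 → Yes.

Yes, No, Yes, Yes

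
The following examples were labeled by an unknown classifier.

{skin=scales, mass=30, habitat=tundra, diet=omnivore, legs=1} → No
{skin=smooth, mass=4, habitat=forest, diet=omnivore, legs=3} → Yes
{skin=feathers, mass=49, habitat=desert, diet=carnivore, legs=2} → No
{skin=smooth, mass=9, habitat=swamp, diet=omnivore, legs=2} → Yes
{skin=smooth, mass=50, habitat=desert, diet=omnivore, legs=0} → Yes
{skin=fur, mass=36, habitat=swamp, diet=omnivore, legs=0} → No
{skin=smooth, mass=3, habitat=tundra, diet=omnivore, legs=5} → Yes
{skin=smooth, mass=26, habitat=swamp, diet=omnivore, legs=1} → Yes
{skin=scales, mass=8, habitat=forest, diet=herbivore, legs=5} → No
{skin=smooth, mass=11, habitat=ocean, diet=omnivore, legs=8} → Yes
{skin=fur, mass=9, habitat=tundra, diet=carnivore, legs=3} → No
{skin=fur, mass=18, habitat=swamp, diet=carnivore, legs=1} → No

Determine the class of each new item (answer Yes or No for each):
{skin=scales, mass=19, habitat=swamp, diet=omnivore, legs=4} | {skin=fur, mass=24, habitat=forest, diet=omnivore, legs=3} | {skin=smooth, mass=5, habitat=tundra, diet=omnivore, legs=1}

No, No, Yes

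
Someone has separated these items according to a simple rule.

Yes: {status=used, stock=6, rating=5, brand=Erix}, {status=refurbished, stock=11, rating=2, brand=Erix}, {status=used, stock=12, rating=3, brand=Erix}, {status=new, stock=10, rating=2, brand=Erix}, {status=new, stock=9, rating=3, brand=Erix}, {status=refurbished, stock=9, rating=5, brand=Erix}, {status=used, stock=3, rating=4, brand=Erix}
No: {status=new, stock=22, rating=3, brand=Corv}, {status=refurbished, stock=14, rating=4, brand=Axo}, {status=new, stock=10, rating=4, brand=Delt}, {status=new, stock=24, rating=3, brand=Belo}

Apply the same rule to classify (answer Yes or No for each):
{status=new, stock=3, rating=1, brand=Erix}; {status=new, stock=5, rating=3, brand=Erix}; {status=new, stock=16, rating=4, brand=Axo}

One predicate separates the groups cleanly: brand is Erix.
{status=new, stock=3, rating=1, brand=Erix} — brand is Erix, hence Yes. {status=new, stock=5, rating=3, brand=Erix} — brand is Erix, hence Yes. {status=new, stock=16, rating=4, brand=Axo} — brand is Axo, hence No.

Yes, Yes, No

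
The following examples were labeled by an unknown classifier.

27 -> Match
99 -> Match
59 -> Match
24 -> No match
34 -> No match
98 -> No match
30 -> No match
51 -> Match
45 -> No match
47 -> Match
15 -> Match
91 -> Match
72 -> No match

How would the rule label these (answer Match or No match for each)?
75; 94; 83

Match, No match, Match

The pattern is that an item is 'Match' exactly when: ≡ 3 (mod 4).
75: Match (75 mod 4 = 3).
94: No match (94 mod 4 = 2).
83: Match (83 mod 4 = 3).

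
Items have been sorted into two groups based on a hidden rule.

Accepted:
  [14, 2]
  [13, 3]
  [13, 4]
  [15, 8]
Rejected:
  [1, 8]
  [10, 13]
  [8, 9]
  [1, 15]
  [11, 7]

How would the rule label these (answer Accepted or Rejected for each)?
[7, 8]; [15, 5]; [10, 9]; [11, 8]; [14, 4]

Rule: first ≥ 13. This holds for each 'Accepted' example and fails for each 'Rejected' one.

Rejected, Accepted, Rejected, Rejected, Accepted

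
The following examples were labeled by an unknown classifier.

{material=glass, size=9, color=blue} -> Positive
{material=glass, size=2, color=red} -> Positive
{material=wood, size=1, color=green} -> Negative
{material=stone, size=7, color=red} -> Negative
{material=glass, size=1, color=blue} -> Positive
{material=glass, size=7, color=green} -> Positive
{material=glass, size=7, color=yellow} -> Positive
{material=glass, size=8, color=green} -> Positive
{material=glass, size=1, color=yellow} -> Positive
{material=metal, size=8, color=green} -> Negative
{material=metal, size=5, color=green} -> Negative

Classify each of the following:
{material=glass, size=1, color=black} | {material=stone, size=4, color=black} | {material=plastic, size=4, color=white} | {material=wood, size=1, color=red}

Looking at the examples, the only property every 'Positive' case has and every 'Negative' case lacks is: material is glass.
{material=glass, size=1, color=black} → material is glass → Positive.
{material=stone, size=4, color=black} → material is stone → Negative.
{material=plastic, size=4, color=white} → material is plastic → Negative.
{material=wood, size=1, color=red} → material is wood → Negative.

Positive, Negative, Negative, Negative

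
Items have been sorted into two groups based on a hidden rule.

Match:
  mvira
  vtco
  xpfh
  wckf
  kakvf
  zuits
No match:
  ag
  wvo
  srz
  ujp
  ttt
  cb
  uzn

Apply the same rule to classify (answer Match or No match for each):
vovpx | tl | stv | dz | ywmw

Match, No match, No match, No match, Match

The pattern is that an item is 'Match' exactly when: length ≥ 4.
vovpx → length 5 → Match.
tl → length 2 → No match.
stv → length 3 → No match.
dz → length 2 → No match.
ywmw → length 4 → Match.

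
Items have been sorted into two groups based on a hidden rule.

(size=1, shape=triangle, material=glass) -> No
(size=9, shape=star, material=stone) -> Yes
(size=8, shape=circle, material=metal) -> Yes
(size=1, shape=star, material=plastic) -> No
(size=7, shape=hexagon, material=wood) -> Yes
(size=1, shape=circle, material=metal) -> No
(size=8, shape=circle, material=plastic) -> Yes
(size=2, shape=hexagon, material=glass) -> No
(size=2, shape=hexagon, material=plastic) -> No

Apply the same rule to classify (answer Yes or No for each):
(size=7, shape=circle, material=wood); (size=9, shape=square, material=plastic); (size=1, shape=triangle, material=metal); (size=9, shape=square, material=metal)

Yes, Yes, No, Yes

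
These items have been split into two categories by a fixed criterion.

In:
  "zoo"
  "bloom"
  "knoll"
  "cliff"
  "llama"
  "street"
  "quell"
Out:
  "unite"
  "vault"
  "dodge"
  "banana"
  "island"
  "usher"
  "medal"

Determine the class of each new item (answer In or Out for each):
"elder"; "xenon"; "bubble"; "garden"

Out, Out, In, Out

The simplest hypothesis consistent with all the labels is: has a double letter.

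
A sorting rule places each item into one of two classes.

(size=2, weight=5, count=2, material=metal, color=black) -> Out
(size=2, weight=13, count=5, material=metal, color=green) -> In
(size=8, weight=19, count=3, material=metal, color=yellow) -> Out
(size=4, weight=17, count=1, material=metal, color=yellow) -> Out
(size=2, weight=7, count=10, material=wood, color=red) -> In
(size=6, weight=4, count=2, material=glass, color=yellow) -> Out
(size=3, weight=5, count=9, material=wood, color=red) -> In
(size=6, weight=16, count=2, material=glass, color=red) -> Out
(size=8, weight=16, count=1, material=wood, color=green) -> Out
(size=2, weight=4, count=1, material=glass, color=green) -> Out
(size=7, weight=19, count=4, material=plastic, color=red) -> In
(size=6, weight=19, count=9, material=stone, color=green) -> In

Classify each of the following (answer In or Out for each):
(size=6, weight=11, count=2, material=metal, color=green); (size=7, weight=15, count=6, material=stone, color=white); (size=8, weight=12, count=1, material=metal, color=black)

Rule: count ≥ 4. This holds for each 'In' example and fails for each 'Out' one.

Out, In, Out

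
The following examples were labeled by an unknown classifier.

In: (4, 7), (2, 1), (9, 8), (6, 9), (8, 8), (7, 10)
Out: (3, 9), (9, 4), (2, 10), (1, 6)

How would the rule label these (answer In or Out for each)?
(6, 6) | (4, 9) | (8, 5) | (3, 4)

The simplest hypothesis consistent with all the labels is: |first − second| ≤ 3.
(6, 6) → |6−6| = 0 → In. (4, 9) → |4−9| = 5 → Out. (8, 5) → |8−5| = 3 → In. (3, 4) → |3−4| = 1 → In.

In, Out, In, In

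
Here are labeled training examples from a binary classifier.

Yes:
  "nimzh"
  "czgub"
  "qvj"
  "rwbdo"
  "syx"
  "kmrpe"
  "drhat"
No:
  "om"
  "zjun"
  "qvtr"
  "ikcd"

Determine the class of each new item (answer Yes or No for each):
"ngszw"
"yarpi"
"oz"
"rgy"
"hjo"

Yes, Yes, No, Yes, Yes

A rule that fits every label: odd length — true of each 'Yes' example, false of each 'No' one.
"ngszw" → length 5 → Yes.
"yarpi" → length 5 → Yes.
"oz" → length 2 → No.
"rgy" → length 3 → Yes.
"hjo" → length 3 → Yes.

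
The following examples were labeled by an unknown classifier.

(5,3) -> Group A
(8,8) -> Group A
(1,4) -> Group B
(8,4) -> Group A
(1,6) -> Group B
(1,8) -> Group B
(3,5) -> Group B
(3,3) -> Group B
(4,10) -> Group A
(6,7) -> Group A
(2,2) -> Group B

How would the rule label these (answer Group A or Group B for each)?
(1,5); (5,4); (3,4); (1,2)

The common property of the 'Group A' items is: first ≥ 4. No 'Group B' item has it.

Group B, Group A, Group B, Group B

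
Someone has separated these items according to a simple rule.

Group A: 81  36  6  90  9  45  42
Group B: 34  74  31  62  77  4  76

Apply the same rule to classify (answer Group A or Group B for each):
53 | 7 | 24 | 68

Group B, Group B, Group A, Group B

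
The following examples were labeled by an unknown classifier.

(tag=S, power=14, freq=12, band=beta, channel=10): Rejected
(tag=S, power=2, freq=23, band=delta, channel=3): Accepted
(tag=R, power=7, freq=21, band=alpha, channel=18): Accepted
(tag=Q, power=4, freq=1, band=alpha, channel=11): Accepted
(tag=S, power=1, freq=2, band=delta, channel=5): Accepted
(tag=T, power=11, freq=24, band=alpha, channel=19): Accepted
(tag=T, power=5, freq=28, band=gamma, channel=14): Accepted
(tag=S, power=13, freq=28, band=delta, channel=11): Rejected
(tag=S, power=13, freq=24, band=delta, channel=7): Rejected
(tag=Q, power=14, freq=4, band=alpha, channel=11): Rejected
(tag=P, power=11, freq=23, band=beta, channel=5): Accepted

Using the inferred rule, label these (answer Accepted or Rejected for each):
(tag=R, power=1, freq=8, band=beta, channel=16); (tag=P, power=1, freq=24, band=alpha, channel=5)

Accepted, Accepted

One predicate separates the groups cleanly: power ≤ 11.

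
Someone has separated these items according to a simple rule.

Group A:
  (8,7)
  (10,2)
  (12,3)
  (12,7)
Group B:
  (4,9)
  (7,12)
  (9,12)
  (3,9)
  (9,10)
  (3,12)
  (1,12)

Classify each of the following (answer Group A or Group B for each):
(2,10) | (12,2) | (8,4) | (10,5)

The classifier is using: first > second.
(2,10): Group B (2 < 10). (12,2): Group A (12 > 2). (8,4): Group A (8 > 4). (10,5): Group A (10 > 5).

Group B, Group A, Group A, Group A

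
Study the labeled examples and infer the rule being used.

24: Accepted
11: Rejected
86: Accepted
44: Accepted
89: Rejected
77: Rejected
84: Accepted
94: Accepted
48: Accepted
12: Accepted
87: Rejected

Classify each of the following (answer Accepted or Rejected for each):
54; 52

The simplest hypothesis consistent with all the labels is: even.
54 → 54 is even → Accepted.
52 → 52 is even → Accepted.

Accepted, Accepted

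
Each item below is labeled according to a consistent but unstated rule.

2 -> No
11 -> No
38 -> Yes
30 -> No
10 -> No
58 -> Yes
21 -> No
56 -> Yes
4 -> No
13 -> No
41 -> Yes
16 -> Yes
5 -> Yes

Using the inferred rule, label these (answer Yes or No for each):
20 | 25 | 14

The classifier is using: digit sum ≥ 5.

No, Yes, Yes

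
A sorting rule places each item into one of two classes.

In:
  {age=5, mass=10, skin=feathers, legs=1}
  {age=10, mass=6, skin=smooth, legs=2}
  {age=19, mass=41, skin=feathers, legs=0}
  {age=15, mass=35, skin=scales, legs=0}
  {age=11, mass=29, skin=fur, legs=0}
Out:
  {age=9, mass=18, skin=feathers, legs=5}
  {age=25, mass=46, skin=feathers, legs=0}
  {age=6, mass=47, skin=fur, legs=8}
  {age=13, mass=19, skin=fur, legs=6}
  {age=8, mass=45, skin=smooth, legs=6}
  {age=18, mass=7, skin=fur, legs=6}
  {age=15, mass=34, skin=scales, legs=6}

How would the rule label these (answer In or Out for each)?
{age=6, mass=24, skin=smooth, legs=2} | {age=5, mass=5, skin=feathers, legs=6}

In, Out

'In' ⟺ age ≤ 19 AND legs ≤ 2.
{age=6, mass=24, skin=smooth, legs=2}: age = 6, legs = 2, matches → In. {age=5, mass=5, skin=feathers, legs=6}: age = 5, legs = 6, does not fit → Out.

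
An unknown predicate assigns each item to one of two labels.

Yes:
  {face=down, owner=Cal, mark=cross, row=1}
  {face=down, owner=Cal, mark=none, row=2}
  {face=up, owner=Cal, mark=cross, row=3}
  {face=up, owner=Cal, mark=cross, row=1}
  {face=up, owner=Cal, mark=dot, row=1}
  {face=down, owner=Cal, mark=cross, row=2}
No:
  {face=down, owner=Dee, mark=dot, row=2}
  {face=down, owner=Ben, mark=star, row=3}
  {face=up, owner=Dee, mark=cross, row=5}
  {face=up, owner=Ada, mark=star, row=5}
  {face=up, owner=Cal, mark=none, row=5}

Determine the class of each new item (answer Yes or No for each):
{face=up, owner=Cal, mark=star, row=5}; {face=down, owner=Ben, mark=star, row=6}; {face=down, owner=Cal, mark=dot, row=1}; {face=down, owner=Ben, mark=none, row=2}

No, No, Yes, No

The simplest hypothesis consistent with all the labels is: owner is Cal AND row ≤ 3.
{face=up, owner=Cal, mark=star, row=5}: owner is Cal, row = 5 — lacks this property, so No.
{face=down, owner=Ben, mark=star, row=6}: owner is Ben, row = 6 — lacks this property, so No.
{face=down, owner=Cal, mark=dot, row=1}: owner is Cal, row = 1 — has this property, so Yes.
{face=down, owner=Ben, mark=none, row=2}: owner is Ben, row = 2 — lacks this property, so No.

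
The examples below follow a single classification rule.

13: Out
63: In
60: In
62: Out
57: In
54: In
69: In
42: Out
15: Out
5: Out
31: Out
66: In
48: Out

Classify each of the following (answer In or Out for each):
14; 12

Rule: multiple of 3 AND at least 54. This holds for each 'In' example and fails for each 'Out' one.

Out, Out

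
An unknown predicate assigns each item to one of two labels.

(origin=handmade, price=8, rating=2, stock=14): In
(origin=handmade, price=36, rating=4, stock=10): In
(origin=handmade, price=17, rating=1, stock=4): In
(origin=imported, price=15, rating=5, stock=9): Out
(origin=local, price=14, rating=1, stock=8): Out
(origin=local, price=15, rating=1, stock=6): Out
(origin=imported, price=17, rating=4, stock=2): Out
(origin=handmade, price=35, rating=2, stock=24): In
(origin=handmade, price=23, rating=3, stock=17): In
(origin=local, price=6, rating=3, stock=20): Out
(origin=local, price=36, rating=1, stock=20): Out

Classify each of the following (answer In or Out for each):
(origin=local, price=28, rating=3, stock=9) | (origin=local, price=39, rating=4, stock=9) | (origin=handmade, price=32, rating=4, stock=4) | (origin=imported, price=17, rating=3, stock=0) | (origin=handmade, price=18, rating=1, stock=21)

The simplest hypothesis consistent with all the labels is: origin is handmade.
Out: (origin=local, price=28, rating=3, stock=9), since origin is local. Out: (origin=local, price=39, rating=4, stock=9), since origin is local. In: (origin=handmade, price=32, rating=4, stock=4), since origin is handmade. Out: (origin=imported, price=17, rating=3, stock=0), since origin is imported. In: (origin=handmade, price=18, rating=1, stock=21), since origin is handmade.

Out, Out, In, Out, In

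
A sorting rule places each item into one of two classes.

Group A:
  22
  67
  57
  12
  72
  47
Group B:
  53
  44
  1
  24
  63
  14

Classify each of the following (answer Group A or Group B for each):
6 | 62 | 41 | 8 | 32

A rule that fits every label: ≡ 2 (mod 5) — true of each 'Group A' example, false of each 'Group B' one.
6: 6 mod 5 = 1 — fails the rule, so Group B. 62: 62 mod 5 = 2 — has this property, so Group A. 41: 41 mod 5 = 1 — fails the rule, so Group B. 8: 8 mod 5 = 3 — fails the rule, so Group B. 32: 32 mod 5 = 2 — has this property, so Group A.

Group B, Group A, Group B, Group B, Group A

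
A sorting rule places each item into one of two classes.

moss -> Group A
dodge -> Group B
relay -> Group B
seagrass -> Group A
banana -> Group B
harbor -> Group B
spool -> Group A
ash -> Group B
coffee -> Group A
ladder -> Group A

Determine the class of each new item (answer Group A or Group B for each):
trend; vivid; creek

Rule: has a double letter. This holds for each 'Group A' example and fails for each 'Group B' one.
trend → no doubled letter → Group B. vivid → no doubled letter → Group B. creek → 'ee' doubled → Group A.

Group B, Group B, Group A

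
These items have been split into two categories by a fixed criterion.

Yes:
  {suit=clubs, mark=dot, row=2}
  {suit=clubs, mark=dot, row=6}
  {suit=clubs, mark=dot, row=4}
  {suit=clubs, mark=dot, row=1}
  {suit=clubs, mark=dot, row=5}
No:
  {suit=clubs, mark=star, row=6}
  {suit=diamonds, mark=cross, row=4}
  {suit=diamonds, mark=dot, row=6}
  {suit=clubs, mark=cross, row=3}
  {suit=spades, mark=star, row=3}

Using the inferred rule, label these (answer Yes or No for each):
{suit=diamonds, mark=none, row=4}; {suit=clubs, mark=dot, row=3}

'Yes' ⟺ suit is clubs AND mark is dot.
{suit=diamonds, mark=none, row=4} — suit is diamonds, mark is none, hence No. {suit=clubs, mark=dot, row=3} — suit is clubs, mark is dot, hence Yes.

No, Yes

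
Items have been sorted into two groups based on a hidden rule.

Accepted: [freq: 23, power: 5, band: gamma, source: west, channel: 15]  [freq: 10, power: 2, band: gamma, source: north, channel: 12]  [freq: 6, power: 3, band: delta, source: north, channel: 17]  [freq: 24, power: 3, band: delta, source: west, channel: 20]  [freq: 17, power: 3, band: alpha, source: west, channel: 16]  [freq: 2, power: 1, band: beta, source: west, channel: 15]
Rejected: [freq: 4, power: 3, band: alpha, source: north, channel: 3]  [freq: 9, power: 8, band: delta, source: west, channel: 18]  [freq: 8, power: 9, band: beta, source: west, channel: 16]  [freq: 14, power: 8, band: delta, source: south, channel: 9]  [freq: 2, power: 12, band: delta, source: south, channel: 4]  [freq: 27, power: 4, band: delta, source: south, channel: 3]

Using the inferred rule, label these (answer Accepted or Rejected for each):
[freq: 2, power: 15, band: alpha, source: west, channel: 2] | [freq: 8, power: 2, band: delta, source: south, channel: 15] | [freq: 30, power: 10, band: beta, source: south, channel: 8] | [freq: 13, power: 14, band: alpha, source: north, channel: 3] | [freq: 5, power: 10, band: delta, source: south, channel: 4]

Rule: power ≤ 5 AND channel ≥ 4. This holds for each 'Accepted' example and fails for each 'Rejected' one.
Rejected: [freq: 2, power: 15, band: alpha, source: west, channel: 2], since power = 15, channel = 2.
Accepted: [freq: 8, power: 2, band: delta, source: south, channel: 15], since power = 2, channel = 15.
Rejected: [freq: 30, power: 10, band: beta, source: south, channel: 8], since power = 10, channel = 8.
Rejected: [freq: 13, power: 14, band: alpha, source: north, channel: 3], since power = 14, channel = 3.
Rejected: [freq: 5, power: 10, band: delta, source: south, channel: 4], since power = 10, channel = 4.

Rejected, Accepted, Rejected, Rejected, Rejected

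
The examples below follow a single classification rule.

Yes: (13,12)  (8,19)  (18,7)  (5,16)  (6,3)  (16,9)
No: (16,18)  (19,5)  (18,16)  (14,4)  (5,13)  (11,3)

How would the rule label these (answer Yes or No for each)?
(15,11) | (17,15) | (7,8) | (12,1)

No, No, Yes, Yes

Checking candidate rules against both groups, what survives is: sum is odd.
(15,11): 15+11 = 26, doesn't match → No. (17,15): 17+15 = 32, doesn't match → No. (7,8): 7+8 = 15, checks out → Yes. (12,1): 12+1 = 13, checks out → Yes.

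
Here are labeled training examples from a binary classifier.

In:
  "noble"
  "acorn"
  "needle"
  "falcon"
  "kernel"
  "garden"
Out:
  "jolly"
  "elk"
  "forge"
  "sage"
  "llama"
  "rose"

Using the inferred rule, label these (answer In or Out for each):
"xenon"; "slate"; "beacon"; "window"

Comparing the two groups points to one rule — contains 'n'.
In: "xenon", since has 'n'.
Out: "slate", since no 'n'.
In: "beacon", since has 'n'.
In: "window", since has 'n'.

In, Out, In, In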